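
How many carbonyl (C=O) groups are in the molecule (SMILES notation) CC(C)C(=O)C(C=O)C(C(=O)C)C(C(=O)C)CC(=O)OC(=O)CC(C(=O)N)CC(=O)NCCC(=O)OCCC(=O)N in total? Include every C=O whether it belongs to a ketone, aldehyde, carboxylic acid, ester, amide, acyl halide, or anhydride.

10

CO: ketone, 1 C=O (running total 1).
CH(CHO): aldehyde, 1 C=O (running total 2).
CH(COCH3): ketone, 1 C=O (running total 3).
CH(COCH3): ketone, 1 C=O (running total 4).
CH2CO-O-COCH2: anhydride, 2 C=O (running total 6).
CH(CONH2): amide, 1 C=O (running total 7).
CH2CONHCH2: amide, 1 C=O (running total 8).
CH2COOCH2: ester, 1 C=O (running total 9).
CONH2: amide, 1 C=O (running total 10).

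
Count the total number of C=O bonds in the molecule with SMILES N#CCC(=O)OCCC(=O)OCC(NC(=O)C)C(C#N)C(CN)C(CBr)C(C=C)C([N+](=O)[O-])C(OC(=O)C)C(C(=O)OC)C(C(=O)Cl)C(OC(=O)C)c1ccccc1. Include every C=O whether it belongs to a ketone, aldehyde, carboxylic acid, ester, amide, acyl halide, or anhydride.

7

CH2COOCH2: ester, 1 C=O (running total 1).
CH2COOCH2: ester, 1 C=O (running total 2).
CH(NHCOCH3): amide, 1 C=O (running total 3).
CH(OCOCH3): ester, 1 C=O (running total 4).
CH(COOCH3): ester, 1 C=O (running total 5).
CH(COCl): acyl halide, 1 C=O (running total 6).
CH(OCOCH3): ester, 1 C=O (running total 7).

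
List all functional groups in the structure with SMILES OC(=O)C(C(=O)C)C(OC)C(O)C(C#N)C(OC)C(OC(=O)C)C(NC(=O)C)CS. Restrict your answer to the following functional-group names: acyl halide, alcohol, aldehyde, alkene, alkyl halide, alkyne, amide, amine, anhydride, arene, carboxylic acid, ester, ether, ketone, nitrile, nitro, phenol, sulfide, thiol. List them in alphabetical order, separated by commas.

Reading the structure from left to right:
  HOOC: –COOH: carbonyl C bonded to –OH and C → carboxylic acid (the –OH is not a separate alcohol).
  CH(COCH3): pendant –COCH3: carbonyl C bonded to two carbons → ketone.
  CH(OCH3): pendant –OCH3: C–O–C with sp³ C, no adjacent C=O → ether.
  CH(OH): –OH on an sp³ carbon → alcohol (secondary).
  CH(CN): pendant –C≡N: nitrile.
  CH(OCH3): pendant –OCH3: C–O–C with sp³ C, no adjacent C=O → ether.
  CH(OCOCH3): pendant –OC(=O)CH3: an acyloxy group → ester.
  CH(NHCOCH3): pendant –NHC(=O)CH3: N bonded to a carbonyl → amide (not amine).
  CH2SH: –SH on an sp³ carbon → thiol.

alcohol, amide, carboxylic acid, ester, ether, ketone, nitrile, thiol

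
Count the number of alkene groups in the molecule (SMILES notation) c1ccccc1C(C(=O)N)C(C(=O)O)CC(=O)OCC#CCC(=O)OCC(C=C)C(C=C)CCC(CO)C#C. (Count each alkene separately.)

Reading the structure from left to right:
  C6H5: C6H5– phenyl ring → arene.
  CH(CONH2): pendant –CONH2: carbonyl C bonded to C and N → amide.
  CH(COOH): pendant –COOH: carbonyl C bonded to C and –OH → carboxylic acid.
  CH2COOCH2: –C(=O)–O–C with C on the carbonyl side → ester.
  C≡C: C≡C triple bond → alkyne.
  CH2COOCH2: –C(=O)–O–C with C on the carbonyl side → ester.
  CH(CH=CH2): pendant –CH=CH2: C=C double bond → alkene.
  CH(CH=CH2): pendant –CH=CH2: C=C double bond → alkene.
  CH(CH2OH): pendant –CH2OH on an sp³ backbone C → alcohol.
  C≡CH: C≡C triple bond → alkyne.
Alkene appears at: CH(CH=CH2), CH(CH=CH2) → 2.

2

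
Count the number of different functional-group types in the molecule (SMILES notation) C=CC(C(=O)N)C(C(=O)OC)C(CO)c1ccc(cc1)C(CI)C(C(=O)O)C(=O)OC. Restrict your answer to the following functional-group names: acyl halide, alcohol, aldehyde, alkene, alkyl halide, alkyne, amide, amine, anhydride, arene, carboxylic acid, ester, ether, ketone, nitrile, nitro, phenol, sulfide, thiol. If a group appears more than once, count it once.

7

Taking each segment in turn:
  CH2=CH: C=C double bond → alkene.
  CH(CONH2): pendant –CONH2: carbonyl C bonded to C and N → amide.
  CH(COOCH3): pendant –COOCH3: carbonyl C bonded to C and –OCH3 → ester.
  CH(CH2OH): pendant –CH2OH on an sp³ backbone C → alcohol.
  C6H4: para-disubstituted benzene ring → arene.
  CH(CH2I): pendant –CH2X: halogen on sp³ carbon → alkyl halide.
  CH(COOH): pendant –COOH: carbonyl C bonded to C and –OH → carboxylic acid.
  COOCH3: –C(=O)OCH3: carbonyl C bonded to C and to –OCH3 → ester (not ketone + ether).
Distinct types present: alcohol, alkene, alkyl halide, amide, arene, carboxylic acid, ester.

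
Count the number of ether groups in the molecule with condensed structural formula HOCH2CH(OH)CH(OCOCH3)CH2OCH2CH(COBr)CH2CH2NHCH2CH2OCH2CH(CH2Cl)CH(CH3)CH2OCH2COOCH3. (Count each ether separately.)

HO– on an sp³ carbon → alcohol.
–OH on an sp³ carbon → alcohol (secondary).
pendant –OC(=O)CH3: an acyloxy group → ester.
C–O–C with sp³ carbons on both sides and no adjacent C=O → ether.
pendant –C(=O)X: carbonyl C bonded to C and halogen → acyl halide.
C–N–C with sp³ carbons and no adjacent C=O → amine (secondary).
C–O–C with sp³ carbons on both sides and no adjacent C=O → ether.
pendant –CH2X: halogen on sp³ carbon → alkyl halide.
C–O–C with sp³ carbons on both sides and no adjacent C=O → ether.
–C(=O)OCH3: carbonyl C bonded to C and to –OCH3 → ester (not ketone + ether).
Ether appears at: CH2OCH2, CH2OCH2, CH2OCH2 → 3.

3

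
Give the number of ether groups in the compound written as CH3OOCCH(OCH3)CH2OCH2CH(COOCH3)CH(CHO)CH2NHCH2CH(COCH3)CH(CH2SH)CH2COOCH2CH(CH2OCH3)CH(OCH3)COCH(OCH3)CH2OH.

5

CH3O–C(=O)–: carbonyl C bonded to C and to –OCH3 → ester (not ketone + ether).
pendant –OCH3: C–O–C with sp³ C, no adjacent C=O → ether.
C–O–C with sp³ carbons on both sides and no adjacent C=O → ether.
pendant –COOCH3: carbonyl C bonded to C and –OCH3 → ester.
pendant –CHO: carbonyl C bonded to C and H → aldehyde.
C–N–C with sp³ carbons and no adjacent C=O → amine (secondary).
pendant –COCH3: carbonyl C bonded to two carbons → ketone.
pendant –CH2SH → thiol.
–C(=O)–O–C with C on the carbonyl side → ester.
pendant –CH2OCH3: C–O–C linkage → ether.
pendant –OCH3: C–O–C with sp³ C, no adjacent C=O → ether.
–C(=O)– with carbon on both sides → ketone.
pendant –OCH3: C–O–C with sp³ C, no adjacent C=O → ether.
–OH on an sp³ carbon → alcohol.
Ether appears at: CH(OCH3), CH2OCH2, CH(CH2OCH3), CH(OCH3), CH(OCH3) → 5.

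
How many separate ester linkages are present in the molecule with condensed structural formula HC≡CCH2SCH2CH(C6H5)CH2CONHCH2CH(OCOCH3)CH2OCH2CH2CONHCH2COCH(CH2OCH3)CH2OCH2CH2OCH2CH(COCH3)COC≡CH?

C≡C triple bond → alkyne.
C–S–C linkage → sulfide (thioether).
pendant –C6H5: benzene ring → arene.
–C(=O)–N– linkage → amide (the N is not an amine).
pendant –OC(=O)CH3: an acyloxy group → ester.
C–O–C with sp³ carbons on both sides and no adjacent C=O → ether.
–C(=O)–N– linkage → amide (the N is not an amine).
–C(=O)– with carbon on both sides → ketone.
pendant –CH2OCH3: C–O–C linkage → ether.
C–O–C with sp³ carbons on both sides and no adjacent C=O → ether.
C–O–C with sp³ carbons on both sides and no adjacent C=O → ether.
pendant –COCH3: carbonyl C bonded to two carbons → ketone.
–C(=O)– with carbon on both sides → ketone.
C≡C triple bond → alkyne.
Ester appears at: CH(OCOCH3) → 1.

1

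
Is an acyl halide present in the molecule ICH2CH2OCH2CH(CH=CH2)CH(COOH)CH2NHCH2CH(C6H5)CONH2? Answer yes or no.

no

Taking each segment in turn:
  ICH2: halogen on an sp³ carbon → alkyl halide.
  CH2OCH2: C–O–C with sp³ carbons on both sides and no adjacent C=O → ether.
  CH(CH=CH2): pendant –CH=CH2: C=C double bond → alkene.
  CH(COOH): pendant –COOH: carbonyl C bonded to C and –OH → carboxylic acid.
  CH2NHCH2: C–N–C with sp³ carbons and no adjacent C=O → amine (secondary).
  CH(C6H5): pendant –C6H5: benzene ring → arene.
  CONH2: –C(=O)NH2: carbonyl C bonded to C and to N → amide (the N is not a separate amine).
The groups actually present are: alkene, alkyl halide, amide, amine, arene, carboxylic acid, ether.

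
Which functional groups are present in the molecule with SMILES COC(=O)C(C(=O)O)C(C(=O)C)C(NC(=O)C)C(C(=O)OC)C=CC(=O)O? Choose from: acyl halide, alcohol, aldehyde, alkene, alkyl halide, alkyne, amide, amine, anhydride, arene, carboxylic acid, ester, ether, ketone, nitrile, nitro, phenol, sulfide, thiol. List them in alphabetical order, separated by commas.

Reading the structure from left to right:
  CH3OOC: CH3O–C(=O)–: carbonyl C bonded to C and to –OCH3 → ester (not ketone + ether).
  CH(COOH): pendant –COOH: carbonyl C bonded to C and –OH → carboxylic acid.
  CH(COCH3): pendant –COCH3: carbonyl C bonded to two carbons → ketone.
  CH(NHCOCH3): pendant –NHC(=O)CH3: N bonded to a carbonyl → amide (not amine).
  CH(COOCH3): pendant –COOCH3: carbonyl C bonded to C and –OCH3 → ester.
  CH=CH: C=C double bond → alkene.
  COOH: –COOH: carbonyl C bonded to –OH and C → carboxylic acid (the –OH is not a separate alcohol).

alkene, amide, carboxylic acid, ester, ketone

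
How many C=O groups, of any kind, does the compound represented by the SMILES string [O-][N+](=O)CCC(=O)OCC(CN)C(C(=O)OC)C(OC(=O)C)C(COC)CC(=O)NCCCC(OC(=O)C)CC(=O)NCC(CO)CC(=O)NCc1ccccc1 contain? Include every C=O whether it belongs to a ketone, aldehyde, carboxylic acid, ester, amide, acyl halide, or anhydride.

7

CH2COOCH2: ester, 1 C=O (running total 1).
CH(COOCH3): ester, 1 C=O (running total 2).
CH(OCOCH3): ester, 1 C=O (running total 3).
CH2CONHCH2: amide, 1 C=O (running total 4).
CH(OCOCH3): ester, 1 C=O (running total 5).
CH2CONHCH2: amide, 1 C=O (running total 6).
CH2CONHCH2: amide, 1 C=O (running total 7).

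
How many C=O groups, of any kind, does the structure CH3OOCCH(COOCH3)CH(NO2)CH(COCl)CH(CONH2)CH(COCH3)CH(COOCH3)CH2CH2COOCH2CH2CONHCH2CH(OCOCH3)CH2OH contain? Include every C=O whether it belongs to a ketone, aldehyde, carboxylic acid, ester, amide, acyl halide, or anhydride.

CH3OOC: ester, 1 C=O (running total 1).
CH(COOCH3): ester, 1 C=O (running total 2).
CH(COCl): acyl halide, 1 C=O (running total 3).
CH(CONH2): amide, 1 C=O (running total 4).
CH(COCH3): ketone, 1 C=O (running total 5).
CH(COOCH3): ester, 1 C=O (running total 6).
CH2COOCH2: ester, 1 C=O (running total 7).
CH2CONHCH2: amide, 1 C=O (running total 8).
CH(OCOCH3): ester, 1 C=O (running total 9).

9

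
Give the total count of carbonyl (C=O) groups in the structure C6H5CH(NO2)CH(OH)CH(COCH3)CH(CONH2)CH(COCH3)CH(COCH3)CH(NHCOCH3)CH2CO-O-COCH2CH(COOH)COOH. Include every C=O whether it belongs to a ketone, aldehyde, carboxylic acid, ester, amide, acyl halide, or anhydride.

9

CH(COCH3): ketone, 1 C=O (running total 1).
CH(CONH2): amide, 1 C=O (running total 2).
CH(COCH3): ketone, 1 C=O (running total 3).
CH(COCH3): ketone, 1 C=O (running total 4).
CH(NHCOCH3): amide, 1 C=O (running total 5).
CH2CO-O-COCH2: anhydride, 2 C=O (running total 7).
CH(COOH): carboxylic acid, 1 C=O (running total 8).
COOH: carboxylic acid, 1 C=O (running total 9).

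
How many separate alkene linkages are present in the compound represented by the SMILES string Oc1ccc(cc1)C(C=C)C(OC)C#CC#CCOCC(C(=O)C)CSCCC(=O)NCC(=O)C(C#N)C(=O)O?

1

Taking each segment in turn:
  HOC6H4: –OH attached directly to an aromatic ring → phenol (not alcohol); the ring itself is an arene.
  CH(CH=CH2): pendant –CH=CH2: C=C double bond → alkene.
  CH(OCH3): pendant –OCH3: C–O–C with sp³ C, no adjacent C=O → ether.
  C≡C: C≡C triple bond → alkyne.
  C≡C: C≡C triple bond → alkyne.
  CH2OCH2: C–O–C with sp³ carbons on both sides and no adjacent C=O → ether.
  CH(COCH3): pendant –COCH3: carbonyl C bonded to two carbons → ketone.
  CH2SCH2: C–S–C linkage → sulfide (thioether).
  CH2CONHCH2: –C(=O)–N– linkage → amide (the N is not an amine).
  CO: –C(=O)– with carbon on both sides → ketone.
  CH(CN): pendant –C≡N: nitrile.
  COOH: –COOH: carbonyl C bonded to –OH and C → carboxylic acid (the –OH is not a separate alcohol).
Alkene appears at: CH(CH=CH2) → 1.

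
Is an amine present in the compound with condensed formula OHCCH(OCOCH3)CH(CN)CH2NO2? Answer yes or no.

terminal –CHO: carbonyl C bonded to H and C → aldehyde.
pendant –OC(=O)CH3: an acyloxy group → ester.
pendant –C≡N: nitrile.
–NO2 on carbon → nitro group.
The groups actually present are: aldehyde, ester, nitrile, nitro.

no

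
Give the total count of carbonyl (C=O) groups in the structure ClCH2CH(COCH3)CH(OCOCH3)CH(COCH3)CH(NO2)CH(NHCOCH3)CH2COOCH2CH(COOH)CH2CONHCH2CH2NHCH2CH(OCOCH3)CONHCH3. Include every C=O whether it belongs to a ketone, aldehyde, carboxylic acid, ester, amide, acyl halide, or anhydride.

CH(COCH3): ketone, 1 C=O (running total 1).
CH(OCOCH3): ester, 1 C=O (running total 2).
CH(COCH3): ketone, 1 C=O (running total 3).
CH(NHCOCH3): amide, 1 C=O (running total 4).
CH2COOCH2: ester, 1 C=O (running total 5).
CH(COOH): carboxylic acid, 1 C=O (running total 6).
CH2CONHCH2: amide, 1 C=O (running total 7).
CH(OCOCH3): ester, 1 C=O (running total 8).
CONHCH3: amide, 1 C=O (running total 9).

9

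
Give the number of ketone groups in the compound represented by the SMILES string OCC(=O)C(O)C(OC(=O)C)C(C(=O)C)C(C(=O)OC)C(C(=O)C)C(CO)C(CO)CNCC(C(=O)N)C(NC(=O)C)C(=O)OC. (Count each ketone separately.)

HO– on an sp³ carbon → alcohol.
–C(=O)– with carbon on both sides → ketone.
–OH on an sp³ carbon → alcohol (secondary).
pendant –OC(=O)CH3: an acyloxy group → ester.
pendant –COCH3: carbonyl C bonded to two carbons → ketone.
pendant –COOCH3: carbonyl C bonded to C and –OCH3 → ester.
pendant –COCH3: carbonyl C bonded to two carbons → ketone.
pendant –CH2OH on an sp³ backbone C → alcohol.
pendant –CH2OH on an sp³ backbone C → alcohol.
C–N–C with sp³ carbons and no adjacent C=O → amine (secondary).
pendant –CONH2: carbonyl C bonded to C and N → amide.
pendant –NHC(=O)CH3: N bonded to a carbonyl → amide (not amine).
–C(=O)OCH3: carbonyl C bonded to C and to –OCH3 → ester (not ketone + ether).
Ketone appears at: CO, CH(COCH3), CH(COCH3) → 3.

3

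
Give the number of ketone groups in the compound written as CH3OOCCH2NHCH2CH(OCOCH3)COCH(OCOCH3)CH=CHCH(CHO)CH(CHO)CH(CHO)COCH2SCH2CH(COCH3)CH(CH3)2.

3

CH3O–C(=O)–: carbonyl C bonded to C and to –OCH3 → ester (not ketone + ether).
C–N–C with sp³ carbons and no adjacent C=O → amine (secondary).
pendant –OC(=O)CH3: an acyloxy group → ester.
–C(=O)– with carbon on both sides → ketone.
pendant –OC(=O)CH3: an acyloxy group → ester.
C=C double bond → alkene.
pendant –CHO: carbonyl C bonded to C and H → aldehyde.
pendant –CHO: carbonyl C bonded to C and H → aldehyde.
pendant –CHO: carbonyl C bonded to C and H → aldehyde.
–C(=O)– with carbon on both sides → ketone.
C–S–C linkage → sulfide (thioether).
pendant –COCH3: carbonyl C bonded to two carbons → ketone.
Ketone appears at: CO, CO, CH(COCH3) → 3.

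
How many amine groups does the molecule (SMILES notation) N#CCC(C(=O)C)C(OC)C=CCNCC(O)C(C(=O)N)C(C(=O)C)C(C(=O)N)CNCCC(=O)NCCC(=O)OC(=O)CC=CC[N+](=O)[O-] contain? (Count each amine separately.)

2

Working along the chain:
  N≡C: N≡C–: carbon triple-bonded to nitrogen → nitrile.
  CH(COCH3): pendant –COCH3: carbonyl C bonded to two carbons → ketone.
  CH(OCH3): pendant –OCH3: C–O–C with sp³ C, no adjacent C=O → ether.
  CH=CH: C=C double bond → alkene.
  CH2NHCH2: C–N–C with sp³ carbons and no adjacent C=O → amine (secondary).
  CH(OH): –OH on an sp³ carbon → alcohol (secondary).
  CH(CONH2): pendant –CONH2: carbonyl C bonded to C and N → amide.
  CH(COCH3): pendant –COCH3: carbonyl C bonded to two carbons → ketone.
  CH(CONH2): pendant –CONH2: carbonyl C bonded to C and N → amide.
  CH2NHCH2: C–N–C with sp³ carbons and no adjacent C=O → amine (secondary).
  CH2CONHCH2: –C(=O)–N– linkage → amide (the N is not an amine).
  CH2CO-O-COCH2: two acyl groups sharing one oxygen, –C(=O)–O–C(=O)– → anhydride.
  CH=CH: C=C double bond → alkene.
  CH2NO2: –NO2 on carbon → nitro group.
Amine appears at: CH2NHCH2, CH2NHCH2 → 2.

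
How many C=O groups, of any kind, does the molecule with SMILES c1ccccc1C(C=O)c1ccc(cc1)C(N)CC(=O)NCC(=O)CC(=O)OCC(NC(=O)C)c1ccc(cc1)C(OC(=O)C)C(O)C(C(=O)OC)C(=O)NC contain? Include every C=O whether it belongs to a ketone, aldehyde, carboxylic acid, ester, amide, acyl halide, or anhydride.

CH(CHO): aldehyde, 1 C=O (running total 1).
CH2CONHCH2: amide, 1 C=O (running total 2).
CO: ketone, 1 C=O (running total 3).
CH2COOCH2: ester, 1 C=O (running total 4).
CH(NHCOCH3): amide, 1 C=O (running total 5).
CH(OCOCH3): ester, 1 C=O (running total 6).
CH(COOCH3): ester, 1 C=O (running total 7).
CONHCH3: amide, 1 C=O (running total 8).

8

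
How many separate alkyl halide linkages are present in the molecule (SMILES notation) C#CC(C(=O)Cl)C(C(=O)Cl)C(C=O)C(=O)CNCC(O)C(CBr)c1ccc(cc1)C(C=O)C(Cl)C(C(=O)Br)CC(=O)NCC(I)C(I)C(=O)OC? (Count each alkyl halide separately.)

Taking each segment in turn:
  HC≡C: C≡C triple bond → alkyne.
  CH(COCl): pendant –C(=O)X: carbonyl C bonded to C and halogen → acyl halide.
  CH(COCl): pendant –C(=O)X: carbonyl C bonded to C and halogen → acyl halide.
  CH(CHO): pendant –CHO: carbonyl C bonded to C and H → aldehyde.
  CO: –C(=O)– with carbon on both sides → ketone.
  CH2NHCH2: C–N–C with sp³ carbons and no adjacent C=O → amine (secondary).
  CH(OH): –OH on an sp³ carbon → alcohol (secondary).
  CH(CH2Br): pendant –CH2X: halogen on sp³ carbon → alkyl halide.
  C6H4: para-disubstituted benzene ring → arene.
  CH(CHO): pendant –CHO: carbonyl C bonded to C and H → aldehyde.
  CH(Cl): halogen on an sp³ carbon → alkyl halide.
  CH(COBr): pendant –C(=O)X: carbonyl C bonded to C and halogen → acyl halide.
  CH2CONHCH2: –C(=O)–N– linkage → amide (the N is not an amine).
  CH(I): halogen on an sp³ carbon → alkyl halide.
  CH(I): halogen on an sp³ carbon → alkyl halide.
  COOCH3: –C(=O)OCH3: carbonyl C bonded to C and to –OCH3 → ester (not ketone + ether).
Alkyl halide appears at: CH(CH2Br), CH(Cl), CH(I), CH(I) → 4.

4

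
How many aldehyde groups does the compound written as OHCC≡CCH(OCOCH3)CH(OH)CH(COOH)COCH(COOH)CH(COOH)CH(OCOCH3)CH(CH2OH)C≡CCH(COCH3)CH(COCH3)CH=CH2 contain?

1

Taking each segment in turn:
  OHC: terminal –CHO: carbonyl C bonded to H and C → aldehyde.
  C≡C: C≡C triple bond → alkyne.
  CH(OCOCH3): pendant –OC(=O)CH3: an acyloxy group → ester.
  CH(OH): –OH on an sp³ carbon → alcohol (secondary).
  CH(COOH): pendant –COOH: carbonyl C bonded to C and –OH → carboxylic acid.
  CO: –C(=O)– with carbon on both sides → ketone.
  CH(COOH): pendant –COOH: carbonyl C bonded to C and –OH → carboxylic acid.
  CH(COOH): pendant –COOH: carbonyl C bonded to C and –OH → carboxylic acid.
  CH(OCOCH3): pendant –OC(=O)CH3: an acyloxy group → ester.
  CH(CH2OH): pendant –CH2OH on an sp³ backbone C → alcohol.
  C≡C: C≡C triple bond → alkyne.
  CH(COCH3): pendant –COCH3: carbonyl C bonded to two carbons → ketone.
  CH(COCH3): pendant –COCH3: carbonyl C bonded to two carbons → ketone.
  CH=CH2: C=C double bond → alkene.
Aldehyde appears at: OHC → 1.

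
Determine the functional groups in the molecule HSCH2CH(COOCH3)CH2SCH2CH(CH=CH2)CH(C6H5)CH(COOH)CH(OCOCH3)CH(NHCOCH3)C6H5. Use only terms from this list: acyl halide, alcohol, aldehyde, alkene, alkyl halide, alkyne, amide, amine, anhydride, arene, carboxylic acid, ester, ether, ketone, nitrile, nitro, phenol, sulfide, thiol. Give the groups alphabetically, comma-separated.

Taking each segment in turn:
  HSCH2: –SH on an sp³ carbon → thiol.
  CH(COOCH3): pendant –COOCH3: carbonyl C bonded to C and –OCH3 → ester.
  CH2SCH2: C–S–C linkage → sulfide (thioether).
  CH(CH=CH2): pendant –CH=CH2: C=C double bond → alkene.
  CH(C6H5): pendant –C6H5: benzene ring → arene.
  CH(COOH): pendant –COOH: carbonyl C bonded to C and –OH → carboxylic acid.
  CH(OCOCH3): pendant –OC(=O)CH3: an acyloxy group → ester.
  CH(NHCOCH3): pendant –NHC(=O)CH3: N bonded to a carbonyl → amide (not amine).
  C6H5: –C6H5 phenyl ring → arene.

alkene, amide, arene, carboxylic acid, ester, sulfide, thiol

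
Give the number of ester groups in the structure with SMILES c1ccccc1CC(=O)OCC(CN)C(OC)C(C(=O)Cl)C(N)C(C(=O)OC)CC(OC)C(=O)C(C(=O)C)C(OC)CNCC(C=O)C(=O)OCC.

3

Working along the chain:
  C6H5: C6H5– phenyl ring → arene.
  CH2COOCH2: –C(=O)–O–C with C on the carbonyl side → ester.
  CH(CH2NH2): pendant –CH2NH2: N on sp³ C, no adjacent C=O → amine.
  CH(OCH3): pendant –OCH3: C–O–C with sp³ C, no adjacent C=O → ether.
  CH(COCl): pendant –C(=O)X: carbonyl C bonded to C and halogen → acyl halide.
  CH(NH2): –NH2 on an sp³ carbon with no adjacent C=O → amine.
  CH(COOCH3): pendant –COOCH3: carbonyl C bonded to C and –OCH3 → ester.
  CH(OCH3): pendant –OCH3: C–O–C with sp³ C, no adjacent C=O → ether.
  CO: –C(=O)– with carbon on both sides → ketone.
  CH(COCH3): pendant –COCH3: carbonyl C bonded to two carbons → ketone.
  CH(OCH3): pendant –OCH3: C–O–C with sp³ C, no adjacent C=O → ether.
  CH2NHCH2: C–N–C with sp³ carbons and no adjacent C=O → amine (secondary).
  CH(CHO): pendant –CHO: carbonyl C bonded to C and H → aldehyde.
  COOCH2CH3: –C(=O)OCH2CH3: carbonyl C bonded to C and to –OEt → ester.
Ester appears at: CH2COOCH2, CH(COOCH3), COOCH2CH3 → 3.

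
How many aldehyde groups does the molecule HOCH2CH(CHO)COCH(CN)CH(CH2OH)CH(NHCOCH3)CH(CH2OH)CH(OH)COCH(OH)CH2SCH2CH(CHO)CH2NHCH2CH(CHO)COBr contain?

3

Taking each segment in turn:
  HOCH2: HO– on an sp³ carbon → alcohol.
  CH(CHO): pendant –CHO: carbonyl C bonded to C and H → aldehyde.
  CO: –C(=O)– with carbon on both sides → ketone.
  CH(CN): pendant –C≡N: nitrile.
  CH(CH2OH): pendant –CH2OH on an sp³ backbone C → alcohol.
  CH(NHCOCH3): pendant –NHC(=O)CH3: N bonded to a carbonyl → amide (not amine).
  CH(CH2OH): pendant –CH2OH on an sp³ backbone C → alcohol.
  CH(OH): –OH on an sp³ carbon → alcohol (secondary).
  CO: –C(=O)– with carbon on both sides → ketone.
  CH(OH): –OH on an sp³ carbon → alcohol (secondary).
  CH2SCH2: C–S–C linkage → sulfide (thioether).
  CH(CHO): pendant –CHO: carbonyl C bonded to C and H → aldehyde.
  CH2NHCH2: C–N–C with sp³ carbons and no adjacent C=O → amine (secondary).
  CH(CHO): pendant –CHO: carbonyl C bonded to C and H → aldehyde.
  COBr: –C(=O)Br: carbonyl C bonded to C and to a halogen → acyl halide (not alkyl halide).
Aldehyde appears at: CH(CHO), CH(CHO), CH(CHO) → 3.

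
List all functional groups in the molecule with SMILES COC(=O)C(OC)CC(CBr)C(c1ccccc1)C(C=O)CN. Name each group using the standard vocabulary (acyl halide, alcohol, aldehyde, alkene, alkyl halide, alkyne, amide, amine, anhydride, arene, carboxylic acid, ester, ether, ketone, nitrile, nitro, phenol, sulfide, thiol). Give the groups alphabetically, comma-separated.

Reading the structure from left to right:
  CH3OOC: CH3O–C(=O)–: carbonyl C bonded to C and to –OCH3 → ester (not ketone + ether).
  CH(OCH3): pendant –OCH3: C–O–C with sp³ C, no adjacent C=O → ether.
  CH(CH2Br): pendant –CH2X: halogen on sp³ carbon → alkyl halide.
  CH(C6H5): pendant –C6H5: benzene ring → arene.
  CH(CHO): pendant –CHO: carbonyl C bonded to C and H → aldehyde.
  CH2NH2: –NH2 on an sp³ carbon with no adjacent C=O → amine.

aldehyde, alkyl halide, amine, arene, ester, ether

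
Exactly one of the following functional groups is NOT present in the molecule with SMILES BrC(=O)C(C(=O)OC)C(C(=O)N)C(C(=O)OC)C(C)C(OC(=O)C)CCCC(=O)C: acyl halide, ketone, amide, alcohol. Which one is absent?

alcohol

acyl halide: present (BrCO — –C(=O)Br: carbonyl C bonded to C and to a halogen → acyl halide (not alkyl halide)).
ketone: present (CO — –C(=O)– with carbon on both sides → ketone).
amide: present (CH(CONH2) — pendant –CONH2: carbonyl C bonded to C and N → amide).
alcohol: no segment matches this pattern.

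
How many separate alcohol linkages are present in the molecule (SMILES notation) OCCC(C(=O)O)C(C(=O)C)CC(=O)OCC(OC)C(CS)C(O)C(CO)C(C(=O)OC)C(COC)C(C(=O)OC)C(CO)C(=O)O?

4

HO– on an sp³ carbon → alcohol.
pendant –COOH: carbonyl C bonded to C and –OH → carboxylic acid.
pendant –COCH3: carbonyl C bonded to two carbons → ketone.
–C(=O)–O–C with C on the carbonyl side → ester.
pendant –OCH3: C–O–C with sp³ C, no adjacent C=O → ether.
pendant –CH2SH → thiol.
–OH on an sp³ carbon → alcohol (secondary).
pendant –CH2OH on an sp³ backbone C → alcohol.
pendant –COOCH3: carbonyl C bonded to C and –OCH3 → ester.
pendant –CH2OCH3: C–O–C linkage → ether.
pendant –COOCH3: carbonyl C bonded to C and –OCH3 → ester.
pendant –CH2OH on an sp³ backbone C → alcohol.
–COOH: carbonyl C bonded to –OH and C → carboxylic acid (the –OH is not a separate alcohol).
Alcohol appears at: HOCH2, CH(OH), CH(CH2OH), CH(CH2OH) → 4.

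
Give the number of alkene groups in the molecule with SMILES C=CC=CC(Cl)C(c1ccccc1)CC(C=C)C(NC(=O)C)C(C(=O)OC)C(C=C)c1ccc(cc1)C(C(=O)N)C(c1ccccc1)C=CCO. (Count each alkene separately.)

5

Taking each segment in turn:
  CH2=CH: C=C double bond → alkene.
  CH=CH: C=C double bond → alkene.
  CH(Cl): halogen on an sp³ carbon → alkyl halide.
  CH(C6H5): pendant –C6H5: benzene ring → arene.
  CH(CH=CH2): pendant –CH=CH2: C=C double bond → alkene.
  CH(NHCOCH3): pendant –NHC(=O)CH3: N bonded to a carbonyl → amide (not amine).
  CH(COOCH3): pendant –COOCH3: carbonyl C bonded to C and –OCH3 → ester.
  CH(CH=CH2): pendant –CH=CH2: C=C double bond → alkene.
  C6H4: para-disubstituted benzene ring → arene.
  CH(CONH2): pendant –CONH2: carbonyl C bonded to C and N → amide.
  CH(C6H5): pendant –C6H5: benzene ring → arene.
  CH=CH: C=C double bond → alkene.
  CH2OH: –OH on an sp³ carbon → alcohol.
Alkene appears at: CH2=CH, CH=CH, CH(CH=CH2), CH(CH=CH2), CH=CH → 5.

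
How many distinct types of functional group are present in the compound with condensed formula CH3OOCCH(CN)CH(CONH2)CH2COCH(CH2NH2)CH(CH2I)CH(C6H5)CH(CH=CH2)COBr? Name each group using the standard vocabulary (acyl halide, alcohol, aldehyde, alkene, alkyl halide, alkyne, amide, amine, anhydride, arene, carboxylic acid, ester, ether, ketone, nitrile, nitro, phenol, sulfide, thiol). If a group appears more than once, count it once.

CH3O–C(=O)–: carbonyl C bonded to C and to –OCH3 → ester (not ketone + ether).
pendant –C≡N: nitrile.
pendant –CONH2: carbonyl C bonded to C and N → amide.
–C(=O)– with carbon on both sides → ketone.
pendant –CH2NH2: N on sp³ C, no adjacent C=O → amine.
pendant –CH2X: halogen on sp³ carbon → alkyl halide.
pendant –C6H5: benzene ring → arene.
pendant –CH=CH2: C=C double bond → alkene.
–C(=O)Br: carbonyl C bonded to C and to a halogen → acyl halide (not alkyl halide).
Distinct types present: acyl halide, alkene, alkyl halide, amide, amine, arene, ester, ketone, nitrile.

9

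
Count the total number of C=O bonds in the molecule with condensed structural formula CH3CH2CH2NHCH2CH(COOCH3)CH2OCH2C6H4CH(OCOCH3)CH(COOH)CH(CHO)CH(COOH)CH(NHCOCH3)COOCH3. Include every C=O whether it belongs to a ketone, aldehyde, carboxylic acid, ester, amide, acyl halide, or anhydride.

7

CH(COOCH3): ester, 1 C=O (running total 1).
CH(OCOCH3): ester, 1 C=O (running total 2).
CH(COOH): carboxylic acid, 1 C=O (running total 3).
CH(CHO): aldehyde, 1 C=O (running total 4).
CH(COOH): carboxylic acid, 1 C=O (running total 5).
CH(NHCOCH3): amide, 1 C=O (running total 6).
COOCH3: ester, 1 C=O (running total 7).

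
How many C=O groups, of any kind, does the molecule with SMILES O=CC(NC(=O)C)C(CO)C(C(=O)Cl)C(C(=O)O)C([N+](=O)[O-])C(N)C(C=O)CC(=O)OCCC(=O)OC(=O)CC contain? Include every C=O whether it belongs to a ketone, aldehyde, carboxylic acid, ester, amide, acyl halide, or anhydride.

8

OHC: aldehyde, 1 C=O (running total 1).
CH(NHCOCH3): amide, 1 C=O (running total 2).
CH(COCl): acyl halide, 1 C=O (running total 3).
CH(COOH): carboxylic acid, 1 C=O (running total 4).
CH(CHO): aldehyde, 1 C=O (running total 5).
CH2COOCH2: ester, 1 C=O (running total 6).
CH2CO-O-COCH2: anhydride, 2 C=O (running total 8).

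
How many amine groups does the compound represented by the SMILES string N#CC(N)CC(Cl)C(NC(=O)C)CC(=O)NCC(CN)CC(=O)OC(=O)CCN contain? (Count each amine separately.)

Working along the chain:
  N≡C: N≡C–: carbon triple-bonded to nitrogen → nitrile.
  CH(NH2): –NH2 on an sp³ carbon with no adjacent C=O → amine.
  CH(Cl): halogen on an sp³ carbon → alkyl halide.
  CH(NHCOCH3): pendant –NHC(=O)CH3: N bonded to a carbonyl → amide (not amine).
  CH2CONHCH2: –C(=O)–N– linkage → amide (the N is not an amine).
  CH(CH2NH2): pendant –CH2NH2: N on sp³ C, no adjacent C=O → amine.
  CH2CO-O-COCH2: two acyl groups sharing one oxygen, –C(=O)–O–C(=O)– → anhydride.
  CH2NH2: –NH2 on an sp³ carbon with no adjacent C=O → amine.
Amine appears at: CH(NH2), CH(CH2NH2), CH2NH2 → 3.

3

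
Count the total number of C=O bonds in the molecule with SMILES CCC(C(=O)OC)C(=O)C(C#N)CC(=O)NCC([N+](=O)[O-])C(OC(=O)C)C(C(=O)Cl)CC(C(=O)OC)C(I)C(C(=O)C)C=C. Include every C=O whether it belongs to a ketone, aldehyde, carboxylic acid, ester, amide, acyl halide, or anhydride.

7

CH(COOCH3): ester, 1 C=O (running total 1).
CO: ketone, 1 C=O (running total 2).
CH2CONHCH2: amide, 1 C=O (running total 3).
CH(OCOCH3): ester, 1 C=O (running total 4).
CH(COCl): acyl halide, 1 C=O (running total 5).
CH(COOCH3): ester, 1 C=O (running total 6).
CH(COCH3): ketone, 1 C=O (running total 7).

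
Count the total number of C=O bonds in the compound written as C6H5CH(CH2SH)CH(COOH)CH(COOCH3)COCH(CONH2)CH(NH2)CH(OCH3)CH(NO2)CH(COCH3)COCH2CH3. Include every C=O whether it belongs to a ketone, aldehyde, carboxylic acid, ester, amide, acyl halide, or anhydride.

CH(COOH): carboxylic acid, 1 C=O (running total 1).
CH(COOCH3): ester, 1 C=O (running total 2).
CO: ketone, 1 C=O (running total 3).
CH(CONH2): amide, 1 C=O (running total 4).
CH(COCH3): ketone, 1 C=O (running total 5).
CO: ketone, 1 C=O (running total 6).

6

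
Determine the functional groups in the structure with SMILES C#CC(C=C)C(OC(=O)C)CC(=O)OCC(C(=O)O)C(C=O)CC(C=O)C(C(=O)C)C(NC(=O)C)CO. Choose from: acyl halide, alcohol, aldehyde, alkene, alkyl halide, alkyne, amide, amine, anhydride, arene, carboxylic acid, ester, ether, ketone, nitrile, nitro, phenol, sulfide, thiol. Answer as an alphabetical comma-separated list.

alcohol, aldehyde, alkene, alkyne, amide, carboxylic acid, ester, ketone

Working along the chain:
  HC≡C: C≡C triple bond → alkyne.
  CH(CH=CH2): pendant –CH=CH2: C=C double bond → alkene.
  CH(OCOCH3): pendant –OC(=O)CH3: an acyloxy group → ester.
  CH2COOCH2: –C(=O)–O–C with C on the carbonyl side → ester.
  CH(COOH): pendant –COOH: carbonyl C bonded to C and –OH → carboxylic acid.
  CH(CHO): pendant –CHO: carbonyl C bonded to C and H → aldehyde.
  CH(CHO): pendant –CHO: carbonyl C bonded to C and H → aldehyde.
  CH(COCH3): pendant –COCH3: carbonyl C bonded to two carbons → ketone.
  CH(NHCOCH3): pendant –NHC(=O)CH3: N bonded to a carbonyl → amide (not amine).
  CH2OH: –OH on an sp³ carbon → alcohol.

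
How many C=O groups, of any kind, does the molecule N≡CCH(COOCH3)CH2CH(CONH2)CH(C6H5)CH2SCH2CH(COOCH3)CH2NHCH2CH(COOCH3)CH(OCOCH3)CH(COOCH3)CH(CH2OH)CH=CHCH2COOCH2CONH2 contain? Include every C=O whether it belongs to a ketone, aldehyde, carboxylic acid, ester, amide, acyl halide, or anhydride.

CH(COOCH3): ester, 1 C=O (running total 1).
CH(CONH2): amide, 1 C=O (running total 2).
CH(COOCH3): ester, 1 C=O (running total 3).
CH(COOCH3): ester, 1 C=O (running total 4).
CH(OCOCH3): ester, 1 C=O (running total 5).
CH(COOCH3): ester, 1 C=O (running total 6).
CH2COOCH2: ester, 1 C=O (running total 7).
CONH2: amide, 1 C=O (running total 8).

8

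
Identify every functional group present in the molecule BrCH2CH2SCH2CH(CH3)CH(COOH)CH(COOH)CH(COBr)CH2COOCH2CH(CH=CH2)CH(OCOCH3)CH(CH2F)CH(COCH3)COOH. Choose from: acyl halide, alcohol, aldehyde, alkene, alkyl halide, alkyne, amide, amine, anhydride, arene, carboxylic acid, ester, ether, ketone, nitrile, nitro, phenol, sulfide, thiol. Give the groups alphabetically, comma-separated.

halogen on an sp³ carbon → alkyl halide.
C–S–C linkage → sulfide (thioether).
pendant –COOH: carbonyl C bonded to C and –OH → carboxylic acid.
pendant –COOH: carbonyl C bonded to C and –OH → carboxylic acid.
pendant –C(=O)X: carbonyl C bonded to C and halogen → acyl halide.
–C(=O)–O–C with C on the carbonyl side → ester.
pendant –CH=CH2: C=C double bond → alkene.
pendant –OC(=O)CH3: an acyloxy group → ester.
pendant –CH2X: halogen on sp³ carbon → alkyl halide.
pendant –COCH3: carbonyl C bonded to two carbons → ketone.
–COOH: carbonyl C bonded to –OH and C → carboxylic acid (the –OH is not a separate alcohol).

acyl halide, alkene, alkyl halide, carboxylic acid, ester, ketone, sulfide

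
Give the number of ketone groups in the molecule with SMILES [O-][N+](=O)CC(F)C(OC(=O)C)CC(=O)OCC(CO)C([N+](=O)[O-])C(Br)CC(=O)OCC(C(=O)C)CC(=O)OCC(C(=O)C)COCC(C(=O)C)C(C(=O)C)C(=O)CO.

–NO2 on carbon → nitro group.
halogen on an sp³ carbon → alkyl halide.
pendant –OC(=O)CH3: an acyloxy group → ester.
–C(=O)–O–C with C on the carbonyl side → ester.
pendant –CH2OH on an sp³ backbone C → alcohol.
–NO2 on an sp³ carbon → nitro (the N=O is not a carbonyl).
halogen on an sp³ carbon → alkyl halide.
–C(=O)–O–C with C on the carbonyl side → ester.
pendant –COCH3: carbonyl C bonded to two carbons → ketone.
–C(=O)–O–C with C on the carbonyl side → ester.
pendant –COCH3: carbonyl C bonded to two carbons → ketone.
C–O–C with sp³ carbons on both sides and no adjacent C=O → ether.
pendant –COCH3: carbonyl C bonded to two carbons → ketone.
pendant –COCH3: carbonyl C bonded to two carbons → ketone.
–C(=O)– with carbon on both sides → ketone.
–OH on an sp³ carbon → alcohol.
Ketone appears at: CH(COCH3), CH(COCH3), CH(COCH3), CH(COCH3), CO → 5.

5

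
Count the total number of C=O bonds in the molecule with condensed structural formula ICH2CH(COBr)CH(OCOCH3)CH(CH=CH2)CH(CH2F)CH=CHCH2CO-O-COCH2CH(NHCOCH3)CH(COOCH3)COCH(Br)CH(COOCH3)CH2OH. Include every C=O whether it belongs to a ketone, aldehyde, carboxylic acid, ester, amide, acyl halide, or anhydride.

CH(COBr): acyl halide, 1 C=O (running total 1).
CH(OCOCH3): ester, 1 C=O (running total 2).
CH2CO-O-COCH2: anhydride, 2 C=O (running total 4).
CH(NHCOCH3): amide, 1 C=O (running total 5).
CH(COOCH3): ester, 1 C=O (running total 6).
CO: ketone, 1 C=O (running total 7).
CH(COOCH3): ester, 1 C=O (running total 8).

8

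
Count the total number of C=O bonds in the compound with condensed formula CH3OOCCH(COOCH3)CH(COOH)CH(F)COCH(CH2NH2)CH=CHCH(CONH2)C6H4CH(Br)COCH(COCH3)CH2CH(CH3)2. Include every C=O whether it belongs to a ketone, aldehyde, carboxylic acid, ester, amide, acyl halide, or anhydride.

CH3OOC: ester, 1 C=O (running total 1).
CH(COOCH3): ester, 1 C=O (running total 2).
CH(COOH): carboxylic acid, 1 C=O (running total 3).
CO: ketone, 1 C=O (running total 4).
CH(CONH2): amide, 1 C=O (running total 5).
CO: ketone, 1 C=O (running total 6).
CH(COCH3): ketone, 1 C=O (running total 7).

7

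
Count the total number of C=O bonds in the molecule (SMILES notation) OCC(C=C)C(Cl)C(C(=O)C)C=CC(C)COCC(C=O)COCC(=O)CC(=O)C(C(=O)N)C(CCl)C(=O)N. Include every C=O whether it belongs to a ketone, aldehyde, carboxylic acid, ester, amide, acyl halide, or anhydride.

6

CH(COCH3): ketone, 1 C=O (running total 1).
CH(CHO): aldehyde, 1 C=O (running total 2).
CO: ketone, 1 C=O (running total 3).
CO: ketone, 1 C=O (running total 4).
CH(CONH2): amide, 1 C=O (running total 5).
CONH2: amide, 1 C=O (running total 6).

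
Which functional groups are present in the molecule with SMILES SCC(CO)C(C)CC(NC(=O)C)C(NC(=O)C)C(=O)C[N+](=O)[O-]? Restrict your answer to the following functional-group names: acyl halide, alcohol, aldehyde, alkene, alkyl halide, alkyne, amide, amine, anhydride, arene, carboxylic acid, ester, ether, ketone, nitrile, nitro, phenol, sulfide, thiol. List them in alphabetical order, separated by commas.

alcohol, amide, ketone, nitro, thiol

Working along the chain:
  HSCH2: –SH on an sp³ carbon → thiol.
  CH(CH2OH): pendant –CH2OH on an sp³ backbone C → alcohol.
  CH(NHCOCH3): pendant –NHC(=O)CH3: N bonded to a carbonyl → amide (not amine).
  CH(NHCOCH3): pendant –NHC(=O)CH3: N bonded to a carbonyl → amide (not amine).
  CO: –C(=O)– with carbon on both sides → ketone.
  CH2NO2: –NO2 on carbon → nitro group.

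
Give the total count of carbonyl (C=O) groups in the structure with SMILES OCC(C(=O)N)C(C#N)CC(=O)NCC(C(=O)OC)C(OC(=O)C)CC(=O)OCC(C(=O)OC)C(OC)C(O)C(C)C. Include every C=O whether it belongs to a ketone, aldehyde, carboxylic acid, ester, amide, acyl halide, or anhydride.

CH(CONH2): amide, 1 C=O (running total 1).
CH2CONHCH2: amide, 1 C=O (running total 2).
CH(COOCH3): ester, 1 C=O (running total 3).
CH(OCOCH3): ester, 1 C=O (running total 4).
CH2COOCH2: ester, 1 C=O (running total 5).
CH(COOCH3): ester, 1 C=O (running total 6).

6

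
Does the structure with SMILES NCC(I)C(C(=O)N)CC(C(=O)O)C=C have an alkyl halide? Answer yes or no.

Taking each segment in turn:
  H2NCH2: –NH2 on an sp³ carbon with no adjacent C=O → amine.
  CH(I): halogen on an sp³ carbon → alkyl halide.
  CH(CONH2): pendant –CONH2: carbonyl C bonded to C and N → amide.
  CH(COOH): pendant –COOH: carbonyl C bonded to C and –OH → carboxylic acid.
  CH=CH2: C=C double bond → alkene.
The CH(I) segment supplies the alkyl halide: halogen on an sp³ carbon → alkyl halide.

yes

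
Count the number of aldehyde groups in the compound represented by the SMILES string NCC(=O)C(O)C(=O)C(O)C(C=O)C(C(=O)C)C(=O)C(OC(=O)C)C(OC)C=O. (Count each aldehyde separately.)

2

–NH2 on an sp³ carbon with no adjacent C=O → amine.
–C(=O)– with carbon on both sides → ketone.
–OH on an sp³ carbon → alcohol (secondary).
–C(=O)– with carbon on both sides → ketone.
–OH on an sp³ carbon → alcohol (secondary).
pendant –CHO: carbonyl C bonded to C and H → aldehyde.
pendant –COCH3: carbonyl C bonded to two carbons → ketone.
–C(=O)– with carbon on both sides → ketone.
pendant –OC(=O)CH3: an acyloxy group → ester.
pendant –OCH3: C–O–C with sp³ C, no adjacent C=O → ether.
terminal –CHO: carbonyl C bonded to H and C → aldehyde.
Aldehyde appears at: CH(CHO), CHO → 2.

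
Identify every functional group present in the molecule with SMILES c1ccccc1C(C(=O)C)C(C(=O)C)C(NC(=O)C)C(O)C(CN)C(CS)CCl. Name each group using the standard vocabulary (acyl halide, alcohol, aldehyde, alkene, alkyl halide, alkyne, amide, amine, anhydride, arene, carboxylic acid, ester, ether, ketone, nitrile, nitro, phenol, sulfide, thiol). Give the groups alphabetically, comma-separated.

alcohol, alkyl halide, amide, amine, arene, ketone, thiol

Taking each segment in turn:
  C6H5: C6H5– phenyl ring → arene.
  CH(COCH3): pendant –COCH3: carbonyl C bonded to two carbons → ketone.
  CH(COCH3): pendant –COCH3: carbonyl C bonded to two carbons → ketone.
  CH(NHCOCH3): pendant –NHC(=O)CH3: N bonded to a carbonyl → amide (not amine).
  CH(OH): –OH on an sp³ carbon → alcohol (secondary).
  CH(CH2NH2): pendant –CH2NH2: N on sp³ C, no adjacent C=O → amine.
  CH(CH2SH): pendant –CH2SH → thiol.
  CH2Cl: halogen on an sp³ carbon → alkyl halide.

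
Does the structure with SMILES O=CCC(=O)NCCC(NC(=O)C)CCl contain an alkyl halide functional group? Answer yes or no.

yes

terminal –CHO: carbonyl C bonded to H and C → aldehyde.
–C(=O)–N– linkage → amide (the N is not an amine).
pendant –NHC(=O)CH3: N bonded to a carbonyl → amide (not amine).
halogen on an sp³ carbon → alkyl halide.
The CH2Cl segment supplies the alkyl halide: halogen on an sp³ carbon → alkyl halide.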